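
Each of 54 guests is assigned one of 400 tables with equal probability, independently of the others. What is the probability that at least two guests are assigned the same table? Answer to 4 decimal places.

0.9764

It's easier to compute the probability that all 54 are distinct.
P(all distinct) = 400/400 · 399/400 · ··· · 347/400 ≈ 0.0236.
So the probability of at least one match is 1 − 0.0236 = 0.9764.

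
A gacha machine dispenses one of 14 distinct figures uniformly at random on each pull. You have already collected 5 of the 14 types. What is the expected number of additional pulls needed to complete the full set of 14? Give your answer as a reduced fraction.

7129/180

Starting from 5 distinct types, each trial gives a new one with probability (14−i)/14 when i types are held, so the wait for the next new type is 14/(14−i).
E = 14/9 + 14/8 + 14/7 + 14/6 + 14/5 + 14/4 + 14/3 + 14/2 + 14/1 = 7129/180.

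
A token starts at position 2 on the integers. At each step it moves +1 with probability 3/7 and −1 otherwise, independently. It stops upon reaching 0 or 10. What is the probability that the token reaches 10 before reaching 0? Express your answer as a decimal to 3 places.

0.046

Let r = q/p = (4/7)/(3/7) = 4/3. The recurrence P(i) = p·P(i+1) + q·P(i−1) with P(0)=0, P(10)=1 gives P(i) = (1 − r^i)/(1 − r^10).
P(2) = (1 − (4/3)^2) / (1 − (4/3)^10) = 6561/141361 ≈ 0.046.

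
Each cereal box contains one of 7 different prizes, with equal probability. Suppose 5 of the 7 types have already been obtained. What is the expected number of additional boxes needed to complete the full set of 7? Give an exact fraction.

Starting from 5 distinct types, each trial gives a new one with probability (7−i)/7 when i types are held, so the wait for the next new type is 7/(7−i).
E = 7/2 + 7/1 = 21/2.

21/2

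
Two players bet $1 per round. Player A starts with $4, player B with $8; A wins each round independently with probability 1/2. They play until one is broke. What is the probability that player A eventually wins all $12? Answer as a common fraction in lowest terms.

1/3

With a fair step, P(i) = ½P(i−1) + ½P(i+1) with P(0)=0, P(12)=1 has the linear solution P(i) = i/12.
P(4) = 4/12 = 1/3.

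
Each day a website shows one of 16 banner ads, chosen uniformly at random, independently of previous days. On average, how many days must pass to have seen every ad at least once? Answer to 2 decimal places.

54.09

After i distinct types are collected, each trial gives a new one with probability (16−i)/16, so the expected wait for the next new type is 16/(16−i).
E = 16/16 + 16/15 + 16/14 + 16/13 + 16/12 + 16/11 + 16/10 + 16/9 + 16/8 + 16/7 + 16/6 + 16/5 + 16/4 + 16/3 + 16/2 + 16/1 = 2436559/45045 ≈ 54.09.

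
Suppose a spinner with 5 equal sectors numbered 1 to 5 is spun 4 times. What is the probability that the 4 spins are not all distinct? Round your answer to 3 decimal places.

0.808

P(all 4 different) = 5/5 · 4/5 · ··· · 2/5 ≈ 0.192.
P(at least two equal) = 1 − 0.192 = 0.808.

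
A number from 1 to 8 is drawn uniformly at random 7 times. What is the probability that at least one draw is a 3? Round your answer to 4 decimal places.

0.6073

P(no draw is a 3) = (7/8)^7 ≈ 0.3927.
P(at least one) = 1 − 0.3927 = 0.6073.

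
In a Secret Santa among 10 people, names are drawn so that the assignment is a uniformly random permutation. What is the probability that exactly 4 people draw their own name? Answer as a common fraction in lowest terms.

53/3456

Choose which 4 of the 10 are fixed: C(10,4) = 210 ways.
The remaining 6 must have no fixed point: D(6) = 265.
P = 210·265/3628800 = 53/3456.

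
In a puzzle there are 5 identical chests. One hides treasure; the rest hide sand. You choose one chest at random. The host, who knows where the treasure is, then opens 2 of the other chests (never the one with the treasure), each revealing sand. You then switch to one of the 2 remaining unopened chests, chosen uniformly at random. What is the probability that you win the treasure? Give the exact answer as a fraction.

2/5

Your original chest holds the treasure with probability 1/5, so the other 4 collectively hold it with probability 4/5.
The host can always find 2 empty chests to open, so the reveals don't change that 4/5; it is now spread over the 2 remaining unopened chests.
P(win by switching) = (4/5) · (1/2) = 2/5.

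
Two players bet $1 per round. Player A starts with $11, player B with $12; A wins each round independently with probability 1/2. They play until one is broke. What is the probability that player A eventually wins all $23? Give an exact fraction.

11/23

With a fair step, P(i) = ½P(i−1) + ½P(i+1) with P(0)=0, P(23)=1 has the linear solution P(i) = i/23.
P(11) = 11/23.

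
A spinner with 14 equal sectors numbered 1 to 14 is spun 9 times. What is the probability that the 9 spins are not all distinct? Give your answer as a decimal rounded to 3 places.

0.965

P(all 9 different) = 14/14 · 13/14 · ··· · 6/14 ≈ 0.035.
P(at least two equal) = 1 − 0.035 = 0.965.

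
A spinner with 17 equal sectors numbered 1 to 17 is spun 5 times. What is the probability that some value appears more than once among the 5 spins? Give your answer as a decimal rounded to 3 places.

P(all 5 different) = 17/17 · 16/17 · ··· · 13/17 ≈ 0.523.
P(at least two equal) = 1 − 0.523 = 0.477.

0.477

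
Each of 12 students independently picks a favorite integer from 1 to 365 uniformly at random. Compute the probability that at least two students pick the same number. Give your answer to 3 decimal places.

0.167

It's easier to compute the probability that all 12 are distinct.
P(all distinct) = 365/365 · 364/365 · ··· · 354/365 ≈ 0.833.
So the probability of at least one match is 1 − 0.833 = 0.167.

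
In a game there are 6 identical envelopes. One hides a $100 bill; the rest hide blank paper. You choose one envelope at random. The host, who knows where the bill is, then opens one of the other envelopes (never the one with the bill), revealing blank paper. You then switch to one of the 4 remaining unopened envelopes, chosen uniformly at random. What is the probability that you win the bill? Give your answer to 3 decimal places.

0.208

Your original envelope holds the bill with probability 1/6, so the other 5 collectively hold it with probability 5/6.
The host can always find an empty envelope to open, so this doesn't change that 5/6; it is now spread over the 4 remaining unopened envelopes.
P(win by switching) = (5/6) · (1/4) = 5/24 ≈ 0.208.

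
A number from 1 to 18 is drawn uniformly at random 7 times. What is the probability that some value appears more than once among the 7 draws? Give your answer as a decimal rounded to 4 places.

P(all 7 different) = 18/18 · 17/18 · ··· · 12/18 ≈ 0.2620.
P(at least two equal) = 1 − 0.2620 = 0.7380.

0.7380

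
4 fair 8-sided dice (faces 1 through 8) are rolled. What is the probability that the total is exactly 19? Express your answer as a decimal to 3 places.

There are 8^4 = 4096 equally likely outcomes.
The number of ordered 4-tuples from {1,…,8} summing to 19 is 336.
P(sum = 19) = 336/4096 = 21/256 ≈ 0.082.

0.082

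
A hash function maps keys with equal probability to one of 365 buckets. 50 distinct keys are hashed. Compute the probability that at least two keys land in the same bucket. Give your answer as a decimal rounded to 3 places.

It's easier to compute the probability that all 50 are distinct.
P(all distinct) = 365/365 · 364/365 · ··· · 316/365 ≈ 0.030.
So the probability of at least one match is 1 − 0.030 = 0.970.

0.970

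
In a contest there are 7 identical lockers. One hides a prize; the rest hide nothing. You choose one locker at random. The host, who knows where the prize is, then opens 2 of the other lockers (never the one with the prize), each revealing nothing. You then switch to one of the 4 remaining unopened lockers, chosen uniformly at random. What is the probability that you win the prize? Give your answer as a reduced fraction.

Your original locker holds the prize with probability 1/7, so the other 6 collectively hold it with probability 6/7.
The host can always find 2 empty lockers to open, so the reveals don't change that 6/7; it is now spread over the 4 remaining unopened lockers.
P(win by switching) = (6/7) · (1/4) = 3/14.

3/14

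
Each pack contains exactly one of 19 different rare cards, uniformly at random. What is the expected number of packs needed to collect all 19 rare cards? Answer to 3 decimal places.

67.407

After i distinct types are collected, each trial gives a new one with probability (19−i)/19, so the expected wait for the next new type is 19/(19−i).
E = 19/19 + 19/18 + 19/17 + 19/16 + 19/15 + 19/14 + 19/13 + 19/12 + 19/11 + 19/10 + 19/9 + 19/8 + 19/7 + 19/6 + 19/5 + 19/4 + 19/3 + 19/2 + 19/1 = 275295799/4084080 ≈ 67.407.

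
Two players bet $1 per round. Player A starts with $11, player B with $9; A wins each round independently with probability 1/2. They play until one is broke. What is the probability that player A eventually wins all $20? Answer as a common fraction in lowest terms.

11/20

With a fair step, P(i) = ½P(i−1) + ½P(i+1) with P(0)=0, P(20)=1 has the linear solution P(i) = i/20.
P(11) = 11/20.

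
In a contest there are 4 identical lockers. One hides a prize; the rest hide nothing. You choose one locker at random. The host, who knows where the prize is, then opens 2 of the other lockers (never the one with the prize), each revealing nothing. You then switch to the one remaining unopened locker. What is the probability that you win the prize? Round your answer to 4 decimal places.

Your original locker holds the prize with probability 1/4, so the other 3 collectively hold it with probability 3/4.
The host can always find 2 empty lockers to open, so the reveals don't change that 3/4; it is now spread over the 1 remaining unopened locker.
P(win by switching) = (3/4) · (1/1) = 3/4 ≈ 0.7500.

0.7500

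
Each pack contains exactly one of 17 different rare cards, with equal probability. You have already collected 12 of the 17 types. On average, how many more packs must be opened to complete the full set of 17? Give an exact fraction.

2329/60

Starting from 12 distinct types, each trial gives a new one with probability (17−i)/17 when i types are held, so the wait for the next new type is 17/(17−i).
E = 17/5 + 17/4 + 17/3 + 17/2 + 17/1 = 2329/60.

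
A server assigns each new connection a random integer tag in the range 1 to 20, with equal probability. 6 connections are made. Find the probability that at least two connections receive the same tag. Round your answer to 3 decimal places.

It's easier to compute the probability that all 6 are distinct.
P(all distinct) = 20/20 · 19/20 · ··· · 15/20 ≈ 0.436.
So the probability of at least one match is 1 − 0.436 = 0.564.

0.564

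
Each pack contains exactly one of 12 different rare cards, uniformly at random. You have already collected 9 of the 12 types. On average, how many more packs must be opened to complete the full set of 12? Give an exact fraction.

22

Starting from 9 distinct types, each trial gives a new one with probability (12−i)/12 when i types are held, so the wait for the next new type is 12/(12−i).
E = 12/3 + 12/2 + 12/1 = 22.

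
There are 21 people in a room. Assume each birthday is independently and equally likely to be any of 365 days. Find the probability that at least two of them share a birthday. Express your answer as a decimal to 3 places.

It's easier to compute the probability that all 21 are distinct.
P(all distinct) = 365/365 · 364/365 · ··· · 345/365 ≈ 0.556.
So the probability of at least one match is 1 − 0.556 = 0.444.

0.444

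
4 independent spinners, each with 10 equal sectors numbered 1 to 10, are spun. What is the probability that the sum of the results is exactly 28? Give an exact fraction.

There are 10^4 = 10000 equally likely outcomes.
The number of ordered 4-tuples from {1,…,10} summing to 28 is 415.
P(sum = 28) = 415/10000 = 83/2000.

83/2000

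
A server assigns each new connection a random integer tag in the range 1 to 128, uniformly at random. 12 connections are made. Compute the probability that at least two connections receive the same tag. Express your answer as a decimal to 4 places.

It's easier to compute the probability that all 12 are distinct.
P(all distinct) = 128/128 · 127/128 · ··· · 117/128 ≈ 0.5875.
So the probability of at least one match is 1 − 0.5875 = 0.4125.

0.4125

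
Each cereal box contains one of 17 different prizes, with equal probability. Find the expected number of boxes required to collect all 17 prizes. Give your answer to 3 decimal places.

58.472

After i distinct types are collected, each trial gives a new one with probability (17−i)/17, so the expected wait for the next new type is 17/(17−i).
E = 17/17 + 17/16 + 17/15 + 17/14 + 17/13 + 17/12 + 17/11 + 17/10 + 17/9 + 17/8 + 17/7 + 17/6 + 17/5 + 17/4 + 17/3 + 17/2 + 17/1 = 42142223/720720 ≈ 58.472.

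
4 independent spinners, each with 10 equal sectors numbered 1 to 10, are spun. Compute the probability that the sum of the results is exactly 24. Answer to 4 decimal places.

There are 10^4 = 10000 equally likely outcomes.
The number of ordered 4-tuples from {1,…,10} summing to 24 is 633.
P(sum = 24) = 633/10000 ≈ 0.0633.

0.0633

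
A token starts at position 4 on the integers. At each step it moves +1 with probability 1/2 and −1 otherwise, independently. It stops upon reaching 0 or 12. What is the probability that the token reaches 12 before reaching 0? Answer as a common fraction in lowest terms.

1/3

With a fair step, P(i) = ½P(i−1) + ½P(i+1) with P(0)=0, P(12)=1 has the linear solution P(i) = i/12.
P(4) = 4/12 = 1/3.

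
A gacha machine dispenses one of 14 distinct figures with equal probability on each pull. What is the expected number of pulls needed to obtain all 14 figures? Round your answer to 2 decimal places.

After i distinct types are collected, each trial gives a new one with probability (14−i)/14, so the expected wait for the next new type is 14/(14−i).
E = 14/14 + 14/13 + 14/12 + 14/11 + 14/10 + 14/9 + 14/8 + 14/7 + 14/6 + 14/5 + 14/4 + 14/3 + 14/2 + 14/1 = 1171733/25740 ≈ 45.52.

45.52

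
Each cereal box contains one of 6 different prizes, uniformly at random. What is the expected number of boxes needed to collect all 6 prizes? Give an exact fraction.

147/10

After i distinct types are collected, each trial gives a new one with probability (6−i)/6, so the expected wait for the next new type is 6/(6−i).
E = 6/6 + 6/5 + 6/4 + 6/3 + 6/2 + 6/1 = 147/10.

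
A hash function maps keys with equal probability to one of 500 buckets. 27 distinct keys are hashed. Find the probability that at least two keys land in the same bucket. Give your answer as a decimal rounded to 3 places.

0.511

It's easier to compute the probability that all 27 are distinct.
P(all distinct) = 500/500 · 499/500 · ··· · 474/500 ≈ 0.489.
So the probability of at least one match is 1 − 0.489 = 0.511.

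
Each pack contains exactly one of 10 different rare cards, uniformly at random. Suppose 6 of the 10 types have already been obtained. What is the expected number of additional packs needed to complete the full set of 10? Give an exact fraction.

Starting from 6 distinct types, each trial gives a new one with probability (10−i)/10 when i types are held, so the wait for the next new type is 10/(10−i).
E = 10/4 + 10/3 + 10/2 + 10/1 = 125/6.

125/6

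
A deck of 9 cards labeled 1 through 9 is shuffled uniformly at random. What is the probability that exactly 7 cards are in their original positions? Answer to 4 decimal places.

Choose which 7 of the 9 are fixed: C(9,7) = 36 ways.
The remaining 2 must have no fixed point: D(2) = 1.
P = 36·1/362880 = 1/10080 ≈ 0.0001.

0.0001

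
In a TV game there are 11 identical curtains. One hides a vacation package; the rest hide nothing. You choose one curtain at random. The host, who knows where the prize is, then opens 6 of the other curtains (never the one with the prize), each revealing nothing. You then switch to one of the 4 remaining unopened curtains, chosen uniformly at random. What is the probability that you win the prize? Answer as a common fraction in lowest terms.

Your original curtain holds the prize with probability 1/11, so the other 10 collectively hold it with probability 10/11.
The host can always find 6 empty curtains to open, so the reveals don't change that 10/11; it is now spread over the 4 remaining unopened curtains.
P(win by switching) = (10/11) · (1/4) = 5/22.

5/22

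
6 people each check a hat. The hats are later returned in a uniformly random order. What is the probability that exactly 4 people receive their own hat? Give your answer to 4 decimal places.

Choose which 4 of the 6 are fixed: C(6,4) = 15 ways.
The remaining 2 must have no fixed point: D(2) = 1.
P = 15·1/720 = 1/48 ≈ 0.0208.

0.0208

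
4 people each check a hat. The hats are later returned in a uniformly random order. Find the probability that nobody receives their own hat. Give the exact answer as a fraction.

3/8

This is the derangement probability: permutations of 4 with no fixed point.
D(4) = 4! · (1 − 1/1! + 1/2! − ··· + (−1)^4/4!) = 9.
P = 9/24 = 3/8.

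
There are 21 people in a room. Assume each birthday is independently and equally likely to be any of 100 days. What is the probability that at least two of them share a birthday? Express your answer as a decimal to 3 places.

It's easier to compute the probability that all 21 are distinct.
P(all distinct) = 100/100 · 99/100 · ··· · 80/100 ≈ 0.104.
So the probability of at least one match is 1 − 0.104 = 0.896.

0.896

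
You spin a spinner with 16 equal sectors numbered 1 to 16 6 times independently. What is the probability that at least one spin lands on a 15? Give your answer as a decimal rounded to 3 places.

0.321

P(no spin lands on a 15) = (15/16)^6 ≈ 0.679.
P(at least one) = 1 − 0.679 = 0.321.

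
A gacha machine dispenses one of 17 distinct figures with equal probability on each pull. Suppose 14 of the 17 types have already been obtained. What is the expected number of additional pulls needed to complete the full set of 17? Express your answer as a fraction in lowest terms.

Starting from 14 distinct types, each trial gives a new one with probability (17−i)/17 when i types are held, so the wait for the next new type is 17/(17−i).
E = 17/3 + 17/2 + 17/1 = 187/6.

187/6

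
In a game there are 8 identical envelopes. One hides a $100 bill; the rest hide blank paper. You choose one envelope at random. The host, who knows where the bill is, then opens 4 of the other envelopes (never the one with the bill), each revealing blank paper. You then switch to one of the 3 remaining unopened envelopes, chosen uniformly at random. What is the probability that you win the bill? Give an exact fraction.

Your original envelope holds the bill with probability 1/8, so the other 7 collectively hold it with probability 7/8.
The host can always find 4 empty envelopes to open, so the reveals don't change that 7/8; it is now spread over the 3 remaining unopened envelopes.
P(win by switching) = (7/8) · (1/3) = 7/24.

7/24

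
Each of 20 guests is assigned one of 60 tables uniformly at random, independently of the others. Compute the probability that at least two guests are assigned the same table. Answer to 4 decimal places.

0.9721

It's easier to compute the probability that all 20 are distinct.
P(all distinct) = 60/60 · 59/60 · ··· · 41/60 ≈ 0.0279.
So the probability of at least one match is 1 − 0.0279 = 0.9721.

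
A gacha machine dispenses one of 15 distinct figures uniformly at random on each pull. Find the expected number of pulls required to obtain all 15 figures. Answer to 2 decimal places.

After i distinct types are collected, each trial gives a new one with probability (15−i)/15, so the expected wait for the next new type is 15/(15−i).
E = 15/15 + 15/14 + 15/13 + 15/12 + 15/11 + 15/10 + 15/9 + 15/8 + 15/7 + 15/6 + 15/5 + 15/4 + 15/3 + 15/2 + 15/1 = 1195757/24024 ≈ 49.77.

49.77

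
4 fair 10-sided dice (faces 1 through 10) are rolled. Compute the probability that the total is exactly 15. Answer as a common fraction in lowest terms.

87/2500

There are 10^4 = 10000 equally likely outcomes.
The number of ordered 4-tuples from {1,…,10} summing to 15 is 348.
P(sum = 15) = 348/10000 = 87/2500.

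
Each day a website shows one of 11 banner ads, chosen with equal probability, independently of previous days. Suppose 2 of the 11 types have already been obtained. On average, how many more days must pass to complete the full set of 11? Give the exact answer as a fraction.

Starting from 2 distinct types, each trial gives a new one with probability (11−i)/11 when i types are held, so the wait for the next new type is 11/(11−i).
E = 11/9 + 11/8 + 11/7 + 11/6 + 11/5 + 11/4 + 11/3 + 11/2 + 11/1 = 78419/2520.

78419/2520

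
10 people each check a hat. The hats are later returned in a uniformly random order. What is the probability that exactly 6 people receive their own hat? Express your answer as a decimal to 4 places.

0.0005

Choose which 6 of the 10 are fixed: C(10,6) = 210 ways.
The remaining 4 must have no fixed point: D(4) = 9.
P = 210·9/3628800 = 1/1920 ≈ 0.0005.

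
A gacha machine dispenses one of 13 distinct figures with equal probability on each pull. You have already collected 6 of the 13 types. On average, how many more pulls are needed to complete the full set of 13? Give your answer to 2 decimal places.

33.71

Starting from 6 distinct types, each trial gives a new one with probability (13−i)/13 when i types are held, so the wait for the next new type is 13/(13−i).
E = 13/7 + 13/6 + 13/5 + 13/4 + 13/3 + 13/2 + 13/1 = 4719/140 ≈ 33.71.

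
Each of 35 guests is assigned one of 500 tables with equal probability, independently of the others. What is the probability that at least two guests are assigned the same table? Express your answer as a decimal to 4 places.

It's easier to compute the probability that all 35 are distinct.
P(all distinct) = 500/500 · 499/500 · ··· · 466/500 ≈ 0.2957.
So the probability of at least one match is 1 − 0.2957 = 0.7043.

0.7043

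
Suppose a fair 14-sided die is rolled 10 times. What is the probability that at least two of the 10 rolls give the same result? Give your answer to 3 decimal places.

P(all 10 different) = 14/14 · 13/14 · ··· · 5/14 ≈ 0.013.
P(at least two equal) = 1 − 0.013 = 0.987.

0.987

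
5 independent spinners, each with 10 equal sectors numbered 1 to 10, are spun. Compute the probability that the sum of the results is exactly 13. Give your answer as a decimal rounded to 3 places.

There are 10^5 = 100000 equally likely outcomes.
The number of ordered 5-tuples from {1,…,10} summing to 13 is 495.
P(sum = 13) = 495/100000 = 99/20000 ≈ 0.005.

0.005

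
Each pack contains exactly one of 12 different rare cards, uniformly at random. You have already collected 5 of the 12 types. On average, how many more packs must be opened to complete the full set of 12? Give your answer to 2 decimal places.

31.11

Starting from 5 distinct types, each trial gives a new one with probability (12−i)/12 when i types are held, so the wait for the next new type is 12/(12−i).
E = 12/7 + 12/6 + 12/5 + 12/4 + 12/3 + 12/2 + 12/1 = 1089/35 ≈ 31.11.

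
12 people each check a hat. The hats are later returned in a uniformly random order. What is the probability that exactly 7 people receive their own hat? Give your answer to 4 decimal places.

Choose which 7 of the 12 are fixed: C(12,7) = 792 ways.
The remaining 5 must have no fixed point: D(5) = 44.
P = 792·44/479001600 = 11/151200 ≈ 0.0001.

0.0001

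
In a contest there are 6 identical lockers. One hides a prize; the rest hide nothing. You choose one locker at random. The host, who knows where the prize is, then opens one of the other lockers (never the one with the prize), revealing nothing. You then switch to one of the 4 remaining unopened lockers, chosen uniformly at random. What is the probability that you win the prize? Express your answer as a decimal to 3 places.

Your original locker holds the prize with probability 1/6, so the other 5 collectively hold it with probability 5/6.
The host can always find an empty locker to open, so this doesn't change that 5/6; it is now spread over the 4 remaining unopened lockers.
P(win by switching) = (5/6) · (1/4) = 5/24 ≈ 0.208.

0.208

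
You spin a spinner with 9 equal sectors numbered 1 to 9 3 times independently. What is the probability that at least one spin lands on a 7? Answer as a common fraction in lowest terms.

P(no spin lands on a 7) = (8/9)^3 = 512/729.
P(at least one) = 1 − 512/729 = 217/729.

217/729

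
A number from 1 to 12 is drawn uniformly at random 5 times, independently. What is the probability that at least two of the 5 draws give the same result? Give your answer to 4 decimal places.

P(all 5 different) = 12/12 · 11/12 · ··· · 8/12 ≈ 0.3819.
P(at least two equal) = 1 − 0.3819 = 0.6181.

0.6181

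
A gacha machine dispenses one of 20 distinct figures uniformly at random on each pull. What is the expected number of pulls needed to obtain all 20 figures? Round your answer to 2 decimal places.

After i distinct types are collected, each trial gives a new one with probability (20−i)/20, so the expected wait for the next new type is 20/(20−i).
E = 20/20 + 20/19 + 20/18 + 20/17 + 20/16 + 20/15 + 20/14 + 20/13 + 20/12 + 20/11 + 20/10 + 20/9 + 20/8 + 20/7 + 20/6 + 20/5 + 20/4 + 20/3 + 20/2 + 20/1 = 279175675/3879876 ≈ 71.95.

71.95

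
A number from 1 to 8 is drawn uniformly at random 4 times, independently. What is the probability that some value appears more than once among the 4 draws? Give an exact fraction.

151/256

P(all 4 different) = 8/8 · 7/8 · ··· · 5/8 = 105/256.
P(at least two equal) = 1 − 105/256 = 151/256.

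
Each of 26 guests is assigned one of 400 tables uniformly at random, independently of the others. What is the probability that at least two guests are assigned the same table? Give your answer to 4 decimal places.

0.5641

It's easier to compute the probability that all 26 are distinct.
P(all distinct) = 400/400 · 399/400 · ··· · 375/400 ≈ 0.4359.
So the probability of at least one match is 1 − 0.4359 = 0.5641.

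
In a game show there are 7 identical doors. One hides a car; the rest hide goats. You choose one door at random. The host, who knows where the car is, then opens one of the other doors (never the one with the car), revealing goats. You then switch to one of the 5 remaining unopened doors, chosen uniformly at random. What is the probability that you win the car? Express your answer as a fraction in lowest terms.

6/35

Your original door holds the car with probability 1/7, so the other 6 collectively hold it with probability 6/7.
The host can always find an empty door to open, so this doesn't change that 6/7; it is now spread over the 5 remaining unopened doors.
P(win by switching) = (6/7) · (1/5) = 6/35.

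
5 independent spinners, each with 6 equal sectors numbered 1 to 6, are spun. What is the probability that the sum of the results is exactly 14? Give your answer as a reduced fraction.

5/72

There are 6^5 = 7776 equally likely outcomes.
The number of ordered 5-tuples from {1,…,6} summing to 14 is 540.
P(sum = 14) = 540/7776 = 5/72.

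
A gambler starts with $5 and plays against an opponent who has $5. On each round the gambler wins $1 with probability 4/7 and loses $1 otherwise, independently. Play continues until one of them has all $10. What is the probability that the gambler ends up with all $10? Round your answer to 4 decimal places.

0.8082

Let r = q/p = (3/7)/(4/7) = 3/4. The recurrence P(i) = p·P(i+1) + q·P(i−1) with P(0)=0, P(10)=1 gives P(i) = (1 − r^i)/(1 − r^10).
P(5) = (1 − (3/4)^5) / (1 − (3/4)^10) = 1024/1267 ≈ 0.8082.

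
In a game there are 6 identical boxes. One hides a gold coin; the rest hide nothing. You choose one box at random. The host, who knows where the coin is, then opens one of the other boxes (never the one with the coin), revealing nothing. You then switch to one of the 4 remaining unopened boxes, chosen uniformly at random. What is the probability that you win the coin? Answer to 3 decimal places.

0.208

Your original box holds the coin with probability 1/6, so the other 5 collectively hold it with probability 5/6.
The host can always find an empty box to open, so this doesn't change that 5/6; it is now spread over the 4 remaining unopened boxes.
P(win by switching) = (5/6) · (1/4) = 5/24 ≈ 0.208.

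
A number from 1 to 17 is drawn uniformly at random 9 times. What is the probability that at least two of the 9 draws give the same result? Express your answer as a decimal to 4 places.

0.9256

P(all 9 different) = 17/17 · 16/17 · ··· · 9/17 ≈ 0.0744.
P(at least two equal) = 1 − 0.0744 = 0.9256.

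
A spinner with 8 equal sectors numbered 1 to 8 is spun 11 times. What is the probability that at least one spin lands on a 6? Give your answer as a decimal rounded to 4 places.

P(no spin lands on a 6) = (7/8)^11 ≈ 0.2302.
P(at least one) = 1 − 0.2302 = 0.7698.

0.7698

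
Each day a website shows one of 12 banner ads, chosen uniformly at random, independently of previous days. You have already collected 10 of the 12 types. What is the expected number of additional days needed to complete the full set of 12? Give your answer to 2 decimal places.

18.00

Starting from 10 distinct types, each trial gives a new one with probability (12−i)/12 when i types are held, so the wait for the next new type is 12/(12−i).
E = 12/2 + 12/1 = 18 ≈ 18.00.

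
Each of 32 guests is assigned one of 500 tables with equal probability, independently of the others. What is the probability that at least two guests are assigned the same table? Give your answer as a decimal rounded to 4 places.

0.6371

It's easier to compute the probability that all 32 are distinct.
P(all distinct) = 500/500 · 499/500 · ··· · 469/500 ≈ 0.3629.
So the probability of at least one match is 1 − 0.3629 = 0.6371.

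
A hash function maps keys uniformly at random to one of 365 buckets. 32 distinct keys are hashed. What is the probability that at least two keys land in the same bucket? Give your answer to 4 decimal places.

It's easier to compute the probability that all 32 are distinct.
P(all distinct) = 365/365 · 364/365 · ··· · 334/365 ≈ 0.2467.
So the probability of at least one match is 1 − 0.2467 = 0.7533.

0.7533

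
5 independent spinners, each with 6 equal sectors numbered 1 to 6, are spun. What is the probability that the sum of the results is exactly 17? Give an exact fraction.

There are 6^5 = 7776 equally likely outcomes.
The number of ordered 5-tuples from {1,…,6} summing to 17 is 780.
P(sum = 17) = 780/7776 = 65/648.

65/648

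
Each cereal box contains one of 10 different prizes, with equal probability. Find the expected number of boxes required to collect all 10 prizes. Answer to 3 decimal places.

29.290

After i distinct types are collected, each trial gives a new one with probability (10−i)/10, so the expected wait for the next new type is 10/(10−i).
E = 10/10 + 10/9 + 10/8 + 10/7 + 10/6 + 10/5 + 10/4 + 10/3 + 10/2 + 10/1 = 7381/252 ≈ 29.290.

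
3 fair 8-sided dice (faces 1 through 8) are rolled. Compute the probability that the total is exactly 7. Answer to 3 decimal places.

There are 8^3 = 512 equally likely outcomes.
The number of ordered 3-tuples from {1,…,8} summing to 7 is 15.
P(sum = 7) = 15/512 ≈ 0.029.

0.029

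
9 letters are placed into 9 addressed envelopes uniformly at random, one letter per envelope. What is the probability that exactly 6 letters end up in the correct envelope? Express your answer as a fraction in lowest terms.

1/2160

Choose which 6 of the 9 are fixed: C(9,6) = 84 ways.
The remaining 3 must have no fixed point: D(3) = 2.
P = 84·2/362880 = 1/2160.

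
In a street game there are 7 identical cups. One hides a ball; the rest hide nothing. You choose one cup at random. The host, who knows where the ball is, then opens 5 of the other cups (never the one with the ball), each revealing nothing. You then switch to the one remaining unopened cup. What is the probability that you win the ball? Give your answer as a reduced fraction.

6/7

Your original cup holds the ball with probability 1/7, so the other 6 collectively hold it with probability 6/7.
The host can always find 5 empty cups to open, so the reveals don't change that 6/7; it is now spread over the 1 remaining unopened cup.
P(win by switching) = (6/7) · (1/1) = 6/7.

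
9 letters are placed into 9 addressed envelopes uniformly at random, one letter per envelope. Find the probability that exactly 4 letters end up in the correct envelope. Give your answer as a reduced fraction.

11/720

Choose which 4 of the 9 are fixed: C(9,4) = 126 ways.
The remaining 5 must have no fixed point: D(5) = 44.
P = 126·44/362880 = 11/720.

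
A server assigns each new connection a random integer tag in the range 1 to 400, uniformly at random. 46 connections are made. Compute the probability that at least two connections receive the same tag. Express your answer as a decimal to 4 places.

0.9322

It's easier to compute the probability that all 46 are distinct.
P(all distinct) = 400/400 · 399/400 · ··· · 355/400 ≈ 0.0678.
So the probability of at least one match is 1 − 0.0678 = 0.9322.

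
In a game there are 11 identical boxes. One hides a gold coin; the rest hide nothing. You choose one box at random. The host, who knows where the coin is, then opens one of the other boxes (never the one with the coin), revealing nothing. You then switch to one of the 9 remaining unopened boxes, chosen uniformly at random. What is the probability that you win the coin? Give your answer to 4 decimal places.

0.1010

Your original box holds the coin with probability 1/11, so the other 10 collectively hold it with probability 10/11.
The host can always find an empty box to open, so this doesn't change that 10/11; it is now spread over the 9 remaining unopened boxes.
P(win by switching) = (10/11) · (1/9) = 10/99 ≈ 0.1010.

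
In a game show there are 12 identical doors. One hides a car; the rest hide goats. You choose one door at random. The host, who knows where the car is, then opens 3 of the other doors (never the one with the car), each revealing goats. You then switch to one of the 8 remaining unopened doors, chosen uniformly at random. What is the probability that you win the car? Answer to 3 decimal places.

0.115

Your original door holds the car with probability 1/12, so the other 11 collectively hold it with probability 11/12.
The host can always find 3 empty doors to open, so the reveals don't change that 11/12; it is now spread over the 8 remaining unopened doors.
P(win by switching) = (11/12) · (1/8) = 11/96 ≈ 0.115.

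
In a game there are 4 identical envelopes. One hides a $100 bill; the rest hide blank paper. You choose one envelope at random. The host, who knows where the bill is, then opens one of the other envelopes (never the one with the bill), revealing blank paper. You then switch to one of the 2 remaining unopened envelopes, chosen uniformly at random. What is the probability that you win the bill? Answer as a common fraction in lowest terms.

Your original envelope holds the bill with probability 1/4, so the other 3 collectively hold it with probability 3/4.
The host can always find an empty envelope to open, so this doesn't change that 3/4; it is now spread over the 2 remaining unopened envelopes.
P(win by switching) = (3/4) · (1/2) = 3/8.

3/8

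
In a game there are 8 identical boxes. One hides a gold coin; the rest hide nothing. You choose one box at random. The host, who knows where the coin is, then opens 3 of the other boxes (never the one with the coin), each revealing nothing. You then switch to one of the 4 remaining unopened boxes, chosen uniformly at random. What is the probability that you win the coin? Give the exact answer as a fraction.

7/32

Your original box holds the coin with probability 1/8, so the other 7 collectively hold it with probability 7/8.
The host can always find 3 empty boxes to open, so the reveals don't change that 7/8; it is now spread over the 4 remaining unopened boxes.
P(win by switching) = (7/8) · (1/4) = 7/32.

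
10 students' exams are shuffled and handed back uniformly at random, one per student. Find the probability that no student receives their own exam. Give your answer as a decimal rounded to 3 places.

0.368

This is the derangement probability: permutations of 10 with no fixed point.
D(10) = 10! · (1 − 1/1! + 1/2! − ··· + (−1)^10/10!) = 1334961.
P = 1334961/3628800 = 16481/44800 ≈ 0.368.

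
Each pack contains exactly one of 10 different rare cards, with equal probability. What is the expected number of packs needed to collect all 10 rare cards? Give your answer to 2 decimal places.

29.29

After i distinct types are collected, each trial gives a new one with probability (10−i)/10, so the expected wait for the next new type is 10/(10−i).
E = 10/10 + 10/9 + 10/8 + 10/7 + 10/6 + 10/5 + 10/4 + 10/3 + 10/2 + 10/1 = 7381/252 ≈ 29.29.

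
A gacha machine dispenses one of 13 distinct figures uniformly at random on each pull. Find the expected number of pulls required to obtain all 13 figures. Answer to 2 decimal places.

41.34

After i distinct types are collected, each trial gives a new one with probability (13−i)/13, so the expected wait for the next new type is 13/(13−i).
E = 13/13 + 13/12 + 13/11 + 13/10 + 13/9 + 13/8 + 13/7 + 13/6 + 13/5 + 13/4 + 13/3 + 13/2 + 13/1 = 1145993/27720 ≈ 41.34.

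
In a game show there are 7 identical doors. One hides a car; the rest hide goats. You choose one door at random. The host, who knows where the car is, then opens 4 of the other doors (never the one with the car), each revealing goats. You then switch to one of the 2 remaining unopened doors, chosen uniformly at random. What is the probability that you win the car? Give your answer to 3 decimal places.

0.429

Your original door holds the car with probability 1/7, so the other 6 collectively hold it with probability 6/7.
The host can always find 4 empty doors to open, so the reveals don't change that 6/7; it is now spread over the 2 remaining unopened doors.
P(win by switching) = (6/7) · (1/2) = 3/7 ≈ 0.429.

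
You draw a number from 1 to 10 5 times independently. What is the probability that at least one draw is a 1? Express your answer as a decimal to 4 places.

0.4095

P(no draw is a 1) = (9/10)^5 ≈ 0.5905.
P(at least one) = 1 − 0.5905 = 0.4095.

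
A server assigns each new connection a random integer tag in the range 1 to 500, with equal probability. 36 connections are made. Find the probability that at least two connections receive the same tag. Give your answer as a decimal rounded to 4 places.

It's easier to compute the probability that all 36 are distinct.
P(all distinct) = 500/500 · 499/500 · ··· · 465/500 ≈ 0.2750.
So the probability of at least one match is 1 − 0.2750 = 0.7250.

0.7250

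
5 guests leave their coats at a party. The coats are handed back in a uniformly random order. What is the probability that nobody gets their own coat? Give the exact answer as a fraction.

11/30

This is the derangement probability: permutations of 5 with no fixed point.
D(5) = 5! · (1 − 1/1! + 1/2! − ··· + (−1)^5/5!) = 44.
P = 44/120 = 11/30.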